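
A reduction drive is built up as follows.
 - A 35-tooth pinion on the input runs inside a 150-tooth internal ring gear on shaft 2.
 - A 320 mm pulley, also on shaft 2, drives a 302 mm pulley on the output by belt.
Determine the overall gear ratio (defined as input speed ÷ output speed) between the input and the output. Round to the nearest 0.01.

4.04

Each stage contributes driven/driver: internal gear 150/35 = 4.2857, belt 302/320 = 0.94375.
Overall: 4.2857 × 0.94375 = 4.0446.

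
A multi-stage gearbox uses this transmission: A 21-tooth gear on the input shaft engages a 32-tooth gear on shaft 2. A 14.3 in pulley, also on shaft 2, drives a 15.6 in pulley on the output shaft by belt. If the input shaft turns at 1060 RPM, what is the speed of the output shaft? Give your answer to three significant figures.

gear mesh 32/21 = 1.5238 → 1060/1.5238 = 695.62 RPM
belt 15.6/14.3 = 1.0909 → 695.62/1.0909 = 637.66 RPM

638 RPM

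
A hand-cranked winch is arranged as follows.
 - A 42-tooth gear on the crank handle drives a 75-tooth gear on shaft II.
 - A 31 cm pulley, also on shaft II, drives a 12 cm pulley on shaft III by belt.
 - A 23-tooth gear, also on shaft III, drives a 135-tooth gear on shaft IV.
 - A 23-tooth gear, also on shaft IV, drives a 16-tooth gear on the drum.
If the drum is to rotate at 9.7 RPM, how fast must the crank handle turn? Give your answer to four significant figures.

27.38 RPM

Overall ratio R = 1.7857 × 0.3871 × 5.8696 × 0.69565 = 2.8225.
Required input speed = output speed × R = 9.7 × 2.8225 = 27.378 RPM.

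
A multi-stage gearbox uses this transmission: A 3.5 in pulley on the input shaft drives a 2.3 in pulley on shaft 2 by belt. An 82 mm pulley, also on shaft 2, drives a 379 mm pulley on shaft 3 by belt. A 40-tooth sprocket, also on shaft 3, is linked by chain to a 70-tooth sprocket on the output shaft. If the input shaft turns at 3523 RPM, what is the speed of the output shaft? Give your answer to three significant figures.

Belt: ratio = 2.3/3.5 = 0.65714, so shaft 2 turns at 3523 / 0.65714 = 5361.1 RPM.
Belt: ratio = 379/82 = 4.622, so shaft 3 turns at 5361.1 / 4.622 = 1159.9 RPM.
Chain: ratio = 70/40 = 1.75, so the output shaft turns at 1159.9 / 1.75 = 662.81 RPM.

663 RPM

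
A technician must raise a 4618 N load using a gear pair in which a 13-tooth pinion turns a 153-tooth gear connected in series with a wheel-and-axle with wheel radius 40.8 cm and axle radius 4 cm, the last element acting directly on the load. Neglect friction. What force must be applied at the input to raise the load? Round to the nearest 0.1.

38.5 N

Gear pair MA = 153/13 = 11.769.
Wheel-and-axle MA = R/r = 40.8/4 = 10.2.
Combined ideal MA = 11.769 × 10.2 = 120.05.
Effort = load / MA = 4618 / 120.05 = 38.469 N.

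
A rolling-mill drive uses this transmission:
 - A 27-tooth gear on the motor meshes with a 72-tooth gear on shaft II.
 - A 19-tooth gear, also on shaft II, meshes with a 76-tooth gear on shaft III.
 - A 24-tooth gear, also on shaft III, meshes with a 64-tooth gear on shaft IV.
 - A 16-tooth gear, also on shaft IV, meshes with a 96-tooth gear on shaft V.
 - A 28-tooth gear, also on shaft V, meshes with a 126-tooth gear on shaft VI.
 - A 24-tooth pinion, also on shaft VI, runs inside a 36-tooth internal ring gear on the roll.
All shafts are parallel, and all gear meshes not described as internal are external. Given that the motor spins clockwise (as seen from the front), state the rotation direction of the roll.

the motor → shaft II: external mesh, 1 reversal → CCW.
shaft II → shaft III: external mesh, 1 reversal → CW.
shaft III → shaft IV: external mesh, 1 reversal → CCW.
shaft IV → shaft V: external mesh, 1 reversal → CW.
shaft V → shaft VI: external mesh, 1 reversal → CCW.
shaft VI → the roll: internal mesh, same direction → CCW.
5 reversals in total — an odd number — so the roll turns opposite to the motor.

anticlockwise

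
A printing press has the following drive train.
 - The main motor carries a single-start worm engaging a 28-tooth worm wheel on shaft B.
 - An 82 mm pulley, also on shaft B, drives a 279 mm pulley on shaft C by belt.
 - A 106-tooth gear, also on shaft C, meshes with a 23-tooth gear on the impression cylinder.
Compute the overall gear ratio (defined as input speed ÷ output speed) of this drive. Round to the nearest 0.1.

20.7

Each stage contributes driven/driver: worm 28/1 = 28, belt 279/82 = 3.4024, gear mesh 23/106 = 0.21698.
Overall: 28 × 3.4024 × 0.21698 = 20.671.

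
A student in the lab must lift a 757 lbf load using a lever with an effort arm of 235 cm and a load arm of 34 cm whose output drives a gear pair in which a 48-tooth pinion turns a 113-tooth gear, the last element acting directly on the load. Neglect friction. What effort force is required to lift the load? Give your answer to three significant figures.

46.5 lbf

Lever MA = effort arm / load arm = 235/34 = 6.9118.
Gear pair MA = 113/48 = 2.3542.
Combined ideal MA = 6.9118 × 2.3542 = 16.271.
Effort = load / MA = 757 / 16.271 = 46.523 lbf.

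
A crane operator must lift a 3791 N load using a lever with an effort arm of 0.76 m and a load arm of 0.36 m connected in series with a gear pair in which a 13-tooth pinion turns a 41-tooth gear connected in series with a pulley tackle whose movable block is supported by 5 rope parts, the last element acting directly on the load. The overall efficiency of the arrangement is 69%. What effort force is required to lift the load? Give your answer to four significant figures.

165.0 N

Lever MA = effort arm / load arm = 0.76/0.36 = 2.1111.
Gear pair MA = 41/13 = 3.1538.
Block-and-tackle MA = number of supporting rope parts = 5.
Combined ideal MA = 2.1111 × 3.1538 × 5 = 33.291.
Actual MA = 33.291 × 0.69 = 22.971.
Effort = load / actual MA = 3791 / 22.971 = 165.04 N.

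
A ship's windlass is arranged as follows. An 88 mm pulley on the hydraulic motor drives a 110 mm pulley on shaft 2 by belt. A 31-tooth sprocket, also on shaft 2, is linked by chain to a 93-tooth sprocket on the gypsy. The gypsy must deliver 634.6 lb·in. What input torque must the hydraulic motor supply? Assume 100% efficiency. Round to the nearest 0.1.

Overall ratio R = 1.25 × 3 = 3.75.
Input torque = output torque / R = 634.6 / 3.75 = 169.23 lb·in.

169.2 lb·in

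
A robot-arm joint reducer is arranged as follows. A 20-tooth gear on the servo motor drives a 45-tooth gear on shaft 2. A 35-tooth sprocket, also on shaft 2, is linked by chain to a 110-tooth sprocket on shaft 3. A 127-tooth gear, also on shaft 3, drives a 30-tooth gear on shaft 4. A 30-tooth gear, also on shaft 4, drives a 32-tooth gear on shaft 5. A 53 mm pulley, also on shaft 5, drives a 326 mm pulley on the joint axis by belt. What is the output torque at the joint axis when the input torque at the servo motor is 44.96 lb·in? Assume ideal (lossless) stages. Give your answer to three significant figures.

gear mesh 45/20 = 2.25 → τ = 44.96·2.25 = 101.16 lb·in
chain 110/35 = 3.1429 → τ = 101.16·3.1429 = 317.93 lb·in
gear mesh 30/127 = 0.23622 → τ = 317.93·0.23622 = 75.102 lb·in
gear mesh 32/30 = 1.0667 → τ = 75.102·1.0667 = 80.109 lb·in
belt 326/53 = 6.1509 → τ = 80.109·6.1509 = 492.74 lb·in

493 lb·in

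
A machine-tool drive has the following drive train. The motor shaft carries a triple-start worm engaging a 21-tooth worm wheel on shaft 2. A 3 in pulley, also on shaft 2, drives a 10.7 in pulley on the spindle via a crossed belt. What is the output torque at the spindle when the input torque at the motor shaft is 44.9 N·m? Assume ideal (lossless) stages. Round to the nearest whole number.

1121 N·m

After the worm (21/3): 44.9 × 7 = 314.3 N·m
After the belt (10.7/3): 314.3 × 3.5667 = 1121 N·m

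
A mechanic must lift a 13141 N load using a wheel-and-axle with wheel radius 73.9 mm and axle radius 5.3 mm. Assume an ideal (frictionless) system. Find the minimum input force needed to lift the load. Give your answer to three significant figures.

Wheel-and-axle MA = R/r = 73.9/5.3 = 13.943.
Effort = load / MA = 13141 / 13.943 = 942.45 N.

942 N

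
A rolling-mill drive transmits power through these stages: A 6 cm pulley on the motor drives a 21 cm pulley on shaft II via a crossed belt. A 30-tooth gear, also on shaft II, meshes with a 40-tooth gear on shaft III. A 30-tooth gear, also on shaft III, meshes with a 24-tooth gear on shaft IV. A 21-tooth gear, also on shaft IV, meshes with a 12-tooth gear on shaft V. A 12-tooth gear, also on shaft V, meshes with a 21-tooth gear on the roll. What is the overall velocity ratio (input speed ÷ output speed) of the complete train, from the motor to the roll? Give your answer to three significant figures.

3.73

Each stage contributes driven/driver: belt 21/6 = 3.5, gear mesh 40/30 = 1.3333, gear mesh 24/30 = 0.8, gear mesh 12/21 = 0.57143, gear mesh 21/12 = 1.75.
Overall: 3.5 × 1.3333 × 0.8 × 0.57143 × 1.75 = 3.7333.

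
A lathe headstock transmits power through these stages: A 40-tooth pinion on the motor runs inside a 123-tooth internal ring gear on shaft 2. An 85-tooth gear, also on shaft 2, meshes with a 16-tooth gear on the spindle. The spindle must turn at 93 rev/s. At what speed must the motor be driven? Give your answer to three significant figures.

53.8 rev/s

Overall ratio R = 3.075 × 0.18824 = 0.57882.
Required input speed = output speed × R = 93 × 0.57882 = 53.831 rev/s.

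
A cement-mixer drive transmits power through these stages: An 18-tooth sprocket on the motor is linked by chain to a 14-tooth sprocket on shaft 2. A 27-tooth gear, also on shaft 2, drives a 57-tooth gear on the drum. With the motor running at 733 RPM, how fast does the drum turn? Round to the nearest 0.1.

the motor → shaft 2 (chain, 14/18): 733 ÷ 0.77778 = 942.43 RPM
shaft 2 → the drum (gear mesh, 57/27): 942.43 ÷ 2.1111 = 446.41 RPM

446.4 RPM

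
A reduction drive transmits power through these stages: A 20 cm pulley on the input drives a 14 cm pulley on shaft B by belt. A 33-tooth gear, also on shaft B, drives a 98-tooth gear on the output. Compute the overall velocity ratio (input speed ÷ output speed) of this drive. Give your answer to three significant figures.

Each stage contributes driven/driver: belt 14/20 = 0.7, gear mesh 98/33 = 2.9697.
Overall: 0.7 × 2.9697 = 2.0788.

2.08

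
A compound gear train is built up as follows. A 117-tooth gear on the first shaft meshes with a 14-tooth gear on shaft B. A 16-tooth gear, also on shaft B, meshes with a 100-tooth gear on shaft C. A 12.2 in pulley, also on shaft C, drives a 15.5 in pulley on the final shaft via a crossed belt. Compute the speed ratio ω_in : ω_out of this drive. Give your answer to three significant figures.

0.950

Each stage contributes driven/driver: gear mesh 14/117 = 0.11966, gear mesh 100/16 = 6.25, belt 15.5/12.2 = 1.2705.
Overall: 0.11966 × 6.25 × 1.2705 = 0.95015.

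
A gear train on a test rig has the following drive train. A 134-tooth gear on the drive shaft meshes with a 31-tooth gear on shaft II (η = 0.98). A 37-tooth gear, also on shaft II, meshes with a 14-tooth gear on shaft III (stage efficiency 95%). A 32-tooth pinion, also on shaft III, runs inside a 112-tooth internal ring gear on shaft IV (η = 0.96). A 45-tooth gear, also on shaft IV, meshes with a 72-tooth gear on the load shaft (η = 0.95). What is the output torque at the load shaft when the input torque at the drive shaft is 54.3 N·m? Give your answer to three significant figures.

22.6 N·m

Gear mesh: ratio = 31/134 = 0.23134; torque at shaft II = 54.3 × 0.23134 × 0.98 = 12.311 N·m.
Gear mesh: ratio = 14/37 = 0.37838; torque at shaft III = 12.311 × 0.37838 × 0.95 = 4.4252 N·m.
Internal gear: ratio = 112/32 = 3.5; torque at shaft IV = 4.4252 × 3.5 × 0.96 = 14.869 N·m.
Gear mesh: ratio = 72/45 = 1.6; torque at the load shaft = 14.869 × 1.6 × 0.95 = 22.6 N·m.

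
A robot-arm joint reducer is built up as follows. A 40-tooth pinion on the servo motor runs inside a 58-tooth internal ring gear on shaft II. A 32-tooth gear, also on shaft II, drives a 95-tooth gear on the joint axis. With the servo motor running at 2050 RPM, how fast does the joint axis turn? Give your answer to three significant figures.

internal gear 58/40 = 1.45 → 2050/1.45 = 1413.8 RPM
gear mesh 95/32 = 2.9688 → 1413.8/2.9688 = 476.23 RPM

476 RPM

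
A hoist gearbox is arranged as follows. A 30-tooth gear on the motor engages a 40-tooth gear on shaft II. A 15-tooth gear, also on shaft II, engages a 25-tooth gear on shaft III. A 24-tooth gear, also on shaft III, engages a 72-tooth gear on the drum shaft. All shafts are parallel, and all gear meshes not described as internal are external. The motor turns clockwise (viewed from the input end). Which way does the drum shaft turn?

the motor → shaft II: external mesh, 1 reversal → CCW.
shaft II → shaft III: external mesh, 1 reversal → CW.
shaft III → the drum shaft: external mesh, 1 reversal → CCW.
3 reversals in total — an odd number — so the drum shaft turns opposite to the motor.

counterclockwise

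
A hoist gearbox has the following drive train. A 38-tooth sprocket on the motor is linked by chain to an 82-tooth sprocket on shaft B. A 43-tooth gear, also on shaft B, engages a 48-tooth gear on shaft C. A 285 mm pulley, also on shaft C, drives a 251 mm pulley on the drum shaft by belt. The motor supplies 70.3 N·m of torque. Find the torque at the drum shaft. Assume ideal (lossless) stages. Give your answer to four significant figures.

chain 82/38 = 2.1579 → τ = 70.3·2.1579 = 151.7 N·m
gear mesh 48/43 = 1.1163 → τ = 151.7·1.1163 = 169.34 N·m
belt 251/285 = 0.8807 → τ = 169.34·0.8807 = 149.14 N·m

149.1 N·m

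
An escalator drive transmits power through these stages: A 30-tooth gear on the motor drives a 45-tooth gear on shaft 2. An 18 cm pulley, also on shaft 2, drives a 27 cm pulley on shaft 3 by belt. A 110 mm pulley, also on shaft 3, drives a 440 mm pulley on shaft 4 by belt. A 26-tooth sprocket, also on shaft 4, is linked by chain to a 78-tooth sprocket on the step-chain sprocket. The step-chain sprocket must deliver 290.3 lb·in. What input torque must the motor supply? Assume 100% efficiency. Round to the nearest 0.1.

Overall ratio R = 1.5 × 1.5 × 4 × 3 = 27.
Input torque = output torque / R = 290.3 / 27 = 10.752 lb·in.

10.8 lb·in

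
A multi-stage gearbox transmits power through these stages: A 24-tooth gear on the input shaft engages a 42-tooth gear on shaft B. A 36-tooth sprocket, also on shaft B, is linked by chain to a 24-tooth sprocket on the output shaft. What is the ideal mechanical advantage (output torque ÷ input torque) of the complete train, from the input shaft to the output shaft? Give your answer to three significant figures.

Each stage contributes driven/driver: gear mesh 42/24 = 1.75, chain 24/36 = 0.66667.
Overall: 1.75 × 0.66667 = 1.1667.

1.17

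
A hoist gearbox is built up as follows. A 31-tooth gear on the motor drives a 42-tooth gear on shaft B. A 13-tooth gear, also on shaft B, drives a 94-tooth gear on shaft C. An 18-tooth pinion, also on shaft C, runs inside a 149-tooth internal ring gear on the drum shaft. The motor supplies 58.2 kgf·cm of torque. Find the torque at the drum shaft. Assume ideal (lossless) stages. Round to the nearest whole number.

gear mesh 42/31 = 1.3548 → τ = 58.2·1.3548 = 78.852 kgf·cm
gear mesh 94/13 = 7.2308 → τ = 78.852·7.2308 = 570.16 kgf·cm
internal gear 149/18 = 8.2778 → τ = 570.16·8.2778 = 4719.6 kgf·cm

4720 kgf·cm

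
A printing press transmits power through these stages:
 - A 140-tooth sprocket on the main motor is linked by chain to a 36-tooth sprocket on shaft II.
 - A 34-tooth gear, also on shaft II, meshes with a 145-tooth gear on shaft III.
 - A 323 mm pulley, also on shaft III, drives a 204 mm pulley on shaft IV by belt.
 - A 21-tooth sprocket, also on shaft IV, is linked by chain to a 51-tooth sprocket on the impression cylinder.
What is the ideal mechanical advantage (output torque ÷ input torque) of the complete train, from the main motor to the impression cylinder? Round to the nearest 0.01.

1.68

Each stage contributes driven/driver: chain 36/140 = 0.25714, gear mesh 145/34 = 4.2647, belt 204/323 = 0.63158, chain 51/21 = 2.4286.
Overall: 0.25714 × 4.2647 × 0.63158 × 2.4286 = 1.6821.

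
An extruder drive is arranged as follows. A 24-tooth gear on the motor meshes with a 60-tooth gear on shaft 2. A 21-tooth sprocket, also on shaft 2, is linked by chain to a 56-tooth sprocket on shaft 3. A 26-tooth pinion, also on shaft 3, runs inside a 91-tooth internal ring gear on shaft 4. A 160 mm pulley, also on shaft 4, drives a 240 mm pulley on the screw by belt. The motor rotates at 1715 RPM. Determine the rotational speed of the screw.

49 RPM

Gear mesh: ratio = 60/24 = 2.5, so shaft 2 turns at 1715 / 2.5 = 686 RPM.
Chain: ratio = 56/21 = 2.6667, so shaft 3 turns at 686 / 2.6667 = 257.25 RPM.
Internal gear: ratio = 91/26 = 3.5, so shaft 4 turns at 257.25 / 3.5 = 73.5 RPM.
Belt: ratio = 240/160 = 1.5, so the screw turns at 73.5 / 1.5 = 49 RPM.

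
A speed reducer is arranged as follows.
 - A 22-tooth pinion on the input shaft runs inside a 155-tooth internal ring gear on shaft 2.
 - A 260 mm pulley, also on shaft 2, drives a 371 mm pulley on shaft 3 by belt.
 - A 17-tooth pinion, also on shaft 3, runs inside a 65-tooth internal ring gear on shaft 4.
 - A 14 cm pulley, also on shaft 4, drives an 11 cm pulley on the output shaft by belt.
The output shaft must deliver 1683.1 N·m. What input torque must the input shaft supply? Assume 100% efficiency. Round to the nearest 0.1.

55.7 N·m

Overall ratio R = 7.0455 × 1.4269 × 3.8235 × 0.78571 = 30.202.
Input torque = output torque / R = 1683.1 / 30.202 = 55.728 N·m.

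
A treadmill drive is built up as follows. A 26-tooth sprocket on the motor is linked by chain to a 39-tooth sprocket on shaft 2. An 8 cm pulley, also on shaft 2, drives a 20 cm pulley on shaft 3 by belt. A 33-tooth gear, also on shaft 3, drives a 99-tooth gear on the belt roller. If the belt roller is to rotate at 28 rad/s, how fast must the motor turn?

Overall ratio R = 1.5 × 2.5 × 3 = 11.25.
Required input speed = output speed × R = 28 × 11.25 = 315 rad/s.

315 rad/s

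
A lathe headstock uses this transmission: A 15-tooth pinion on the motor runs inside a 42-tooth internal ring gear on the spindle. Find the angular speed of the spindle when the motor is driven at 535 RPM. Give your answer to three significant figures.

191 RPM

internal gear 42/15 = 2.8 → 535/2.8 = 191.07 RPM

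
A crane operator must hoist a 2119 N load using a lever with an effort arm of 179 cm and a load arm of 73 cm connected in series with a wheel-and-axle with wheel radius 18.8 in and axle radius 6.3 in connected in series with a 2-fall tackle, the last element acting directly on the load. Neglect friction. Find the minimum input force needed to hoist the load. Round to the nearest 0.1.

144.8 N

Lever MA = effort arm / load arm = 179/73 = 2.4521.
Wheel-and-axle MA = R/r = 18.8/6.3 = 2.9841.
Block-and-tackle MA = number of supporting rope parts = 2.
Combined ideal MA = 2.4521 × 2.9841 × 2 = 14.634.
Effort = load / MA = 2119 / 14.634 = 144.79 N.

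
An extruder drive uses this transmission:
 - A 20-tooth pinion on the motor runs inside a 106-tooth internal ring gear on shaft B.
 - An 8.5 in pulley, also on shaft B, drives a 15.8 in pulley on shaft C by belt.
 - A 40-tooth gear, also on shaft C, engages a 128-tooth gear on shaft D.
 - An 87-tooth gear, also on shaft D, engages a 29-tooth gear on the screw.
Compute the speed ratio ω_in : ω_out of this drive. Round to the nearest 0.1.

Each stage contributes driven/driver: internal gear 106/20 = 5.3, belt 15.8/8.5 = 1.8588, gear mesh 128/40 = 3.2, gear mesh 29/87 = 0.33333.
Overall: 5.3 × 1.8588 × 3.2 × 0.33333 = 10.509.

10.5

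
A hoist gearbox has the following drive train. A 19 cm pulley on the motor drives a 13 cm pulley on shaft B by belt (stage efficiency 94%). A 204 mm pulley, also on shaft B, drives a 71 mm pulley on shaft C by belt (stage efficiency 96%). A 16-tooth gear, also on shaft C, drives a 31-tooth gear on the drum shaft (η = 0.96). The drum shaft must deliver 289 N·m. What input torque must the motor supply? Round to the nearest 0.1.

Overall ratio R = 0.68421 × 0.34804 × 1.9375 = 0.46138; overall efficiency η = 0.94 × 0.96 × 0.96 = 0.8663.
Input torque = output torque / (R × η) = 289 / (0.46138 × 0.8663) = 723.05 N·m.

723.0 N·m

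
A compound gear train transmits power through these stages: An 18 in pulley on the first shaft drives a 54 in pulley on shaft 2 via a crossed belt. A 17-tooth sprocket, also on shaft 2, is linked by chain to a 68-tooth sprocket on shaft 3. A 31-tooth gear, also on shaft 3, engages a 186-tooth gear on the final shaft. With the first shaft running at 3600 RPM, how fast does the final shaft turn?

belt 54/18 = 3 → 3600/3 = 1200 RPM
chain 68/17 = 4 → 1200/4 = 300 RPM
gear mesh 186/31 = 6 → 300/6 = 50 RPM

50 RPM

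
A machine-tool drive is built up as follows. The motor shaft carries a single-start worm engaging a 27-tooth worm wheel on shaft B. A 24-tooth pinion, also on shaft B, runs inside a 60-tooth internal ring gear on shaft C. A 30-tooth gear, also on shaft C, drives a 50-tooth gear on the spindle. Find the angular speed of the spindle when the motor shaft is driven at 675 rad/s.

Worm: ratio = 27/1 = 27, so shaft B turns at 675 / 27 = 25 rad/s.
Internal gear: ratio = 60/24 = 2.5, so shaft C turns at 25 / 2.5 = 10 rad/s.
Gear mesh: ratio = 50/30 = 1.6667, so the spindle turns at 10 / 1.6667 = 6 rad/s.

6 rad/s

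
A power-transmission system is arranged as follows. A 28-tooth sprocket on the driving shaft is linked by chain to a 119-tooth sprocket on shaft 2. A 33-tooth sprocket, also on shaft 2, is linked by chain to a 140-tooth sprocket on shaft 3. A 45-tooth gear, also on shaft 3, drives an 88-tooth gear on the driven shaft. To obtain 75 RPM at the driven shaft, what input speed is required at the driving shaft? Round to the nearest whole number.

2644 RPM

Overall ratio R = 4.25 × 4.2424 × 1.9556 = 35.259.
Required input speed = output speed × R = 75 × 35.259 = 2644.4 RPM.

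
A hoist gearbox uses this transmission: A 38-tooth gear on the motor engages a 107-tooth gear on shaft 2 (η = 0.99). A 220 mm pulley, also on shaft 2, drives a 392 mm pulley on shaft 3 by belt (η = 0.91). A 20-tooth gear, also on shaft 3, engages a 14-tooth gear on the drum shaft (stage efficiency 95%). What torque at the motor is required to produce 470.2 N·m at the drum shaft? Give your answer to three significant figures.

156 N·m

Overall ratio R = 2.8158 × 1.7818 × 0.7 = 3.5121; overall efficiency η = 0.99 × 0.91 × 0.95 = 0.8559.
Input torque = output torque / (R × η) = 470.2 / (3.5121 × 0.8559) = 156.43 N·m.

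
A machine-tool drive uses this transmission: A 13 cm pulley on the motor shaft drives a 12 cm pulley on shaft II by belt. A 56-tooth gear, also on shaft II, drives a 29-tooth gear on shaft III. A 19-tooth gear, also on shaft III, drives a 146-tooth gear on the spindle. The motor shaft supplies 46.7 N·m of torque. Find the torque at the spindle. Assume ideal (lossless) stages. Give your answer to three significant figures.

172 N·m

After the belt (12/13): 46.7 × 0.92308 = 43.108 N·m
After the gear mesh (29/56): 43.108 × 0.51786 = 22.324 N·m
After the gear mesh (146/19): 22.324 × 7.6842 = 171.54 N·m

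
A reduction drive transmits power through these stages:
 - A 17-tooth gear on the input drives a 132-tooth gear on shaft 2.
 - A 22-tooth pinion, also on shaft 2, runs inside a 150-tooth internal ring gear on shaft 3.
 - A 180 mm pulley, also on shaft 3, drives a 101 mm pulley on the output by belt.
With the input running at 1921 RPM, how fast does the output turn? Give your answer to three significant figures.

Gear mesh: ratio = 132/17 = 7.7647, so shaft 2 turns at 1921 / 7.7647 = 247.4 RPM.
Internal gear: ratio = 150/22 = 6.8182, so shaft 3 turns at 247.4 / 6.8182 = 36.286 RPM.
Belt: ratio = 101/180 = 0.56111, so the output turns at 36.286 / 0.56111 = 64.667 RPM.

64.7 RPM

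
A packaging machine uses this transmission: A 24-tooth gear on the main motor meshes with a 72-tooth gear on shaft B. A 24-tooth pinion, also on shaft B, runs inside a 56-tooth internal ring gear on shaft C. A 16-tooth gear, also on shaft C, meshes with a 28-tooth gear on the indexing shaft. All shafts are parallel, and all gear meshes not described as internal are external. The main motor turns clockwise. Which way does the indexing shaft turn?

the main motor → shaft B: external mesh, 1 reversal → CCW.
shaft B → shaft C: internal mesh, same direction → CCW.
shaft C → the indexing shaft: external mesh, 1 reversal → CW.
2 reversals in total — an even number — so the indexing shaft turns the same way as the main motor.

clockwise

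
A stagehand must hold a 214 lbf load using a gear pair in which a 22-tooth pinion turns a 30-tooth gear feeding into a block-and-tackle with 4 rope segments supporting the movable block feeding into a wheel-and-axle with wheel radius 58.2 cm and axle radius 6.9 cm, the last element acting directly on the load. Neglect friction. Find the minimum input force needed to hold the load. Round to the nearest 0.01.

4.65 lbf

Gear pair MA = 30/22 = 1.3636.
Block-and-tackle MA = number of supporting rope parts = 4.
Wheel-and-axle MA = R/r = 58.2/6.9 = 8.4348.
Combined ideal MA = 1.3636 × 4 × 8.4348 = 46.008.
Effort = load / MA = 214 / 46.008 = 4.6514 lbf.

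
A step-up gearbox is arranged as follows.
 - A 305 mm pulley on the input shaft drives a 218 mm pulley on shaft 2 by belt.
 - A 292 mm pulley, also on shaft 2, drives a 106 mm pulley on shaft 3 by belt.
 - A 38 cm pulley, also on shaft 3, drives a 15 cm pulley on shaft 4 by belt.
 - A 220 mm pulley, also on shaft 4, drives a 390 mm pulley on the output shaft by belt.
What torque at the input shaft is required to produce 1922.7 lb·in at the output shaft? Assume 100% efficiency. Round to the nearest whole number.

10590 lb·in

Overall ratio R = 0.71475 × 0.36301 × 0.39474 × 1.7727 = 0.18156.
Input torque = output torque / R = 1922.7 / 0.18156 = 10590 lb·in.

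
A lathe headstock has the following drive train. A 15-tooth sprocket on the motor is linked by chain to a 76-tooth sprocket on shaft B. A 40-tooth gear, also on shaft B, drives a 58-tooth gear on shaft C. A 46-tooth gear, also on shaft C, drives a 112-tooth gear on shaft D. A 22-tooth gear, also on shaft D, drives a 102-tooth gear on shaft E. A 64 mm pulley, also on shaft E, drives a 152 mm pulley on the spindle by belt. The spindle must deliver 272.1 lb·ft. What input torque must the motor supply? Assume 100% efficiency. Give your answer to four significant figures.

Overall ratio R = 5.0667 × 1.45 × 2.4348 × 4.6364 × 2.375 = 196.97.
Input torque = output torque / R = 272.1 / 196.97 = 1.3815 lb·ft.

1.381 lb·ft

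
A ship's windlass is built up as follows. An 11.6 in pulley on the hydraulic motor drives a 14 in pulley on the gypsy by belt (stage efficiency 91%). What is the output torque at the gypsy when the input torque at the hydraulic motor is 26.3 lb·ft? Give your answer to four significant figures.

28.88 lb·ft

belt 14/11.6 = 1.2069 → τ = 26.3·1.2069·0.91 = 28.885 lb·ft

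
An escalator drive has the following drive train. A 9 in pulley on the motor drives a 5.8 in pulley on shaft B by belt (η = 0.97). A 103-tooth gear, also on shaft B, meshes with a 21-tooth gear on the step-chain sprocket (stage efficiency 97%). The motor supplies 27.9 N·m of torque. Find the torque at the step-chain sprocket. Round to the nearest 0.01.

belt 5.8/9 = 0.64444 → τ = 27.9·0.64444·0.97 = 17.441 N·m
gear mesh 21/103 = 0.20388 → τ = 17.441·0.20388·0.97 = 3.4492 N·m

3.45 N·m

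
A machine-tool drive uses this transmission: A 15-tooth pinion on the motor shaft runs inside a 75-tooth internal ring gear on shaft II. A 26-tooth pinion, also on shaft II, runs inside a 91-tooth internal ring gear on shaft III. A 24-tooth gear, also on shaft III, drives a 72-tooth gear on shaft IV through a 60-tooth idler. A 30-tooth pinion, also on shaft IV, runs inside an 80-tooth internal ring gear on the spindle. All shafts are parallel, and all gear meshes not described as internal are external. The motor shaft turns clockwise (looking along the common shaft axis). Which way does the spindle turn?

the motor shaft → shaft II: internal mesh, same direction → CW.
shaft II → shaft III: internal mesh, same direction → CW.
shaft III → shaft IV: driver → idler → driven is 2 external meshes, 2 reversals → CW.
shaft IV → the spindle: internal mesh, same direction → CW.
2 reversals in total — an even number — so the spindle turns the same way as the motor shaft.

clockwise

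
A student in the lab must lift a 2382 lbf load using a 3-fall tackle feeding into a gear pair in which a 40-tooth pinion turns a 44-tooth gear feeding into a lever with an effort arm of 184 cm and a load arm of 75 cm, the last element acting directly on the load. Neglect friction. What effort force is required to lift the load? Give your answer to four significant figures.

Block-and-tackle MA = number of supporting rope parts = 3.
Gear pair MA = 44/40 = 1.1.
Lever MA = effort arm / load arm = 184/75 = 2.4533.
Combined ideal MA = 3 × 1.1 × 2.4533 = 8.096.
Effort = load / MA = 2382 / 8.096 = 294.22 lbf.

294.2 lbf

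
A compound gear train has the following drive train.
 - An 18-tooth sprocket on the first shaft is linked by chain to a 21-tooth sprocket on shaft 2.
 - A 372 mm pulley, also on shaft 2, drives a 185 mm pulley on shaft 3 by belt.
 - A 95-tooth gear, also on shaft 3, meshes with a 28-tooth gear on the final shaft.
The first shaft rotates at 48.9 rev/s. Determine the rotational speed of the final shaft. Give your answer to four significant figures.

the first shaft → shaft 2 (chain, 21/18): 48.9 ÷ 1.1667 = 41.914 rev/s
shaft 2 → shaft 3 (belt, 185/372): 41.914 ÷ 0.49731 = 84.282 rev/s
shaft 3 → the final shaft (gear mesh, 28/95): 84.282 ÷ 0.29474 = 285.96 rev/s

286.0 rev/s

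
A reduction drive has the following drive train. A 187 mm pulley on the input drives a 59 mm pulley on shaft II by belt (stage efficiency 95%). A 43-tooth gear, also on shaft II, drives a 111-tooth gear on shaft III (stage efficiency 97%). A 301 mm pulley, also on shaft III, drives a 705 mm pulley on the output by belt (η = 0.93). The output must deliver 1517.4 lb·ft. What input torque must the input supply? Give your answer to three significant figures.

928 lb·ft

Overall ratio R = 0.31551 × 2.5814 × 2.3422 = 1.9076; overall efficiency η = 0.95 × 0.97 × 0.93 = 0.8570.
Input torque = output torque / (R × η) = 1517.4 / (1.9076 × 0.8570) = 928.18 lb·ft.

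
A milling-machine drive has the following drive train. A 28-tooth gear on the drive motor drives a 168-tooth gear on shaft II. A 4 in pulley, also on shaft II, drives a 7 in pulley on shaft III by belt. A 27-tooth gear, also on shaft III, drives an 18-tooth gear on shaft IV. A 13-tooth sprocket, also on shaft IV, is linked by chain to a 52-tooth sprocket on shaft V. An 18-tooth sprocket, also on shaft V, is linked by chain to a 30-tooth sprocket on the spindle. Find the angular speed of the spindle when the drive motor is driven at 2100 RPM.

Gear mesh: ratio = 168/28 = 6, so shaft II turns at 2100 / 6 = 350 RPM.
Belt: ratio = 7/4 = 1.75, so shaft III turns at 350 / 1.75 = 200 RPM.
Gear mesh: ratio = 18/27 = 0.66667, so shaft IV turns at 200 / 0.66667 = 300 RPM.
Chain: ratio = 52/13 = 4, so shaft V turns at 300 / 4 = 75 RPM.
Chain: ratio = 30/18 = 1.6667, so the spindle turns at 75 / 1.6667 = 45 RPM.

45 RPM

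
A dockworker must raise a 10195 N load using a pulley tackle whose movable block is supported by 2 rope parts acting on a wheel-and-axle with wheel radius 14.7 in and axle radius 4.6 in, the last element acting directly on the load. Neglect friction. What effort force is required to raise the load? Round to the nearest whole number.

Block-and-tackle MA = number of supporting rope parts = 2.
Wheel-and-axle MA = R/r = 14.7/4.6 = 3.1957.
Combined ideal MA = 2 × 3.1957 = 6.3913.
Effort = load / MA = 10195 / 6.3913 = 1595.1 N.

1595 N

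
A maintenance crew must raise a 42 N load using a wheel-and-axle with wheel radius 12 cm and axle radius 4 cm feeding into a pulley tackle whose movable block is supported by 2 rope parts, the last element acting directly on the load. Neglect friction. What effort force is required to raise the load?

7 N

Wheel-and-axle MA = R/r = 12/4 = 3.
Block-and-tackle MA = number of supporting rope parts = 2.
Combined ideal MA = 3 × 2 = 6.
Effort = load / MA = 42 / 6 = 7 N.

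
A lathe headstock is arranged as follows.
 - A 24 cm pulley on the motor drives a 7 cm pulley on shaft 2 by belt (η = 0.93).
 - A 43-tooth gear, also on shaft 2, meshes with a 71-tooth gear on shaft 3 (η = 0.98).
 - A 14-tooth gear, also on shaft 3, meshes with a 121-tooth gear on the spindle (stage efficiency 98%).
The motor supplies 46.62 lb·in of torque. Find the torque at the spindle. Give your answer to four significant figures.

173.3 lb·in

Belt: ratio = 7/24 = 0.29167; torque at shaft 2 = 46.62 × 0.29167 × 0.93 = 12.646 lb·in.
Gear mesh: ratio = 71/43 = 1.6512; torque at shaft 3 = 12.646 × 1.6512 × 0.98 = 20.462 lb·in.
Gear mesh: ratio = 121/14 = 8.6429; torque at the spindle = 20.462 × 8.6429 × 0.98 = 173.32 lb·in.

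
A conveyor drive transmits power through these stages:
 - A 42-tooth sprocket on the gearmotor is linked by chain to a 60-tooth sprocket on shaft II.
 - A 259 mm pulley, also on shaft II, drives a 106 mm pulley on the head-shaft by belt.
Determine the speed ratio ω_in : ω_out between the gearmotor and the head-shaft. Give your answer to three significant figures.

Each stage contributes driven/driver: chain 60/42 = 1.4286, belt 106/259 = 0.40927.
Overall: 1.4286 × 0.40927 = 0.58467.

0.585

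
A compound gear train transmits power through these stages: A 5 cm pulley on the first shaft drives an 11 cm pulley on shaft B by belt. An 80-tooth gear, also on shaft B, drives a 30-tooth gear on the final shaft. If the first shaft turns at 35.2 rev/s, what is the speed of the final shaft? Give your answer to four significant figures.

the first shaft → shaft B (belt, 11/5): 35.2 ÷ 2.2 = 16 rev/s
shaft B → the final shaft (gear mesh, 30/80): 16 ÷ 0.375 = 42.667 rev/s

42.67 rev/s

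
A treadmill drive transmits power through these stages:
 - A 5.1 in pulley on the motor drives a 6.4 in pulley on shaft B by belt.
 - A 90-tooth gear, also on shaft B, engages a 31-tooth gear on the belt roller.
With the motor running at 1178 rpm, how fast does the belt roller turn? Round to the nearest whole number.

belt 6.4/5.1 = 1.2549 → 1178/1.2549 = 938.72 rpm
gear mesh 31/90 = 0.34444 → 938.72/0.34444 = 2725.3 rpm

2725 rpm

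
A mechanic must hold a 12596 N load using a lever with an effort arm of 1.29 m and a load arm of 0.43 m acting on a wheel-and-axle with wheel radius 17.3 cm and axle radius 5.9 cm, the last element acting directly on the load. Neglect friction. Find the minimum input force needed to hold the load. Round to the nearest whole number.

1432 N

Lever MA = effort arm / load arm = 1.29/0.43 = 3.
Wheel-and-axle MA = R/r = 17.3/5.9 = 2.9322.
Combined ideal MA = 3 × 2.9322 = 8.7966.
Effort = load / MA = 12596 / 8.7966 = 1431.9 N.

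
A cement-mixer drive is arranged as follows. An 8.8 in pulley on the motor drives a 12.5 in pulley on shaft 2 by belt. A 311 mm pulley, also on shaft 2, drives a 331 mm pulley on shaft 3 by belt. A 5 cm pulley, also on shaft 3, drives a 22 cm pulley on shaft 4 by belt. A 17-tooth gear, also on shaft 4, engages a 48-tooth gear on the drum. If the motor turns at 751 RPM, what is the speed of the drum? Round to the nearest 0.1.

the motor → shaft 2 (belt, 12.5/8.8): 751 ÷ 1.4205 = 528.7 RPM
shaft 2 → shaft 3 (belt, 331/311): 528.7 ÷ 1.0643 = 496.76 RPM
shaft 3 → shaft 4 (belt, 22/5): 496.76 ÷ 4.4 = 112.9 RPM
shaft 4 → the drum (gear mesh, 48/17): 112.9 ÷ 2.8235 = 39.985 RPM

40.0 RPM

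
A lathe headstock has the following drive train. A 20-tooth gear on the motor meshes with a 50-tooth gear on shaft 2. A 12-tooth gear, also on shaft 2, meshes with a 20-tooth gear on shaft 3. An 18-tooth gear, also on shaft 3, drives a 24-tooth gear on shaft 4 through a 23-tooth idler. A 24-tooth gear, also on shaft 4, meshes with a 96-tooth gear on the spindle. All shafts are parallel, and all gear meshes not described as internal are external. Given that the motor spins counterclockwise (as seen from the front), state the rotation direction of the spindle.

the motor → shaft 2: external mesh, 1 reversal → CW.
shaft 2 → shaft 3: external mesh, 1 reversal → CCW.
shaft 3 → shaft 4: driver → idler → driven is 2 external meshes, 2 reversals → CCW.
shaft 4 → the spindle: external mesh, 1 reversal → CW.
5 reversals in total — an odd number — so the spindle turns opposite to the motor.

clockwise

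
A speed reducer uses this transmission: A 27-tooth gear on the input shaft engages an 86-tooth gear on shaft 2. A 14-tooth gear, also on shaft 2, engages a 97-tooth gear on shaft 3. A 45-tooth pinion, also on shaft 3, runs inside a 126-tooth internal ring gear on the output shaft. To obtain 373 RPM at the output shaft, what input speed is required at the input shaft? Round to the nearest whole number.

Overall ratio R = 3.1852 × 6.9286 × 2.8 = 61.793.
Required input speed = output speed × R = 373 × 61.793 = 23049 RPM.

23049 RPM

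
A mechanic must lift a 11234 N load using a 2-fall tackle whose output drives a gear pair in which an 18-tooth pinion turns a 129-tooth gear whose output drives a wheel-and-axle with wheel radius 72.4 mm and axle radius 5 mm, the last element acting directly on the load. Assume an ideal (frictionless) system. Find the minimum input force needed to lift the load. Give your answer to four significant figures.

54.13 N

Block-and-tackle MA = number of supporting rope parts = 2.
Gear pair MA = 129/18 = 7.1667.
Wheel-and-axle MA = R/r = 72.4/5 = 14.48.
Combined ideal MA = 2 × 7.1667 × 14.48 = 207.55.
Effort = load / MA = 11234 / 207.55 = 54.128 N.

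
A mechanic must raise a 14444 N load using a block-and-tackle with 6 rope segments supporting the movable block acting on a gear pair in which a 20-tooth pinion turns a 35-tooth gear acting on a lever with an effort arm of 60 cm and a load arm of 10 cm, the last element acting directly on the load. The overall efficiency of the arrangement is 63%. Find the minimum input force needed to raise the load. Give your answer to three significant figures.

364 N

Block-and-tackle MA = number of supporting rope parts = 6.
Gear pair MA = 35/20 = 1.75.
Lever MA = effort arm / load arm = 60/10 = 6.
Combined ideal MA = 6 × 1.75 × 6 = 63.
Actual MA = 63 × 0.63 = 39.69.
Effort = load / actual MA = 14444 / 39.69 = 363.92 N.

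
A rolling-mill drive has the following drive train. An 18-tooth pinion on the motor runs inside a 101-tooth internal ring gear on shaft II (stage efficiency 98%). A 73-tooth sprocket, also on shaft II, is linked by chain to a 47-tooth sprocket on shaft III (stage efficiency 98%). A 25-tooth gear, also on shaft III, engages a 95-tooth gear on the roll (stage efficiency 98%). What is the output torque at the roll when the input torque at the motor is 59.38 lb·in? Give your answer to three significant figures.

767 lb·in

Internal gear: ratio = 101/18 = 5.6111; torque at shaft II = 59.38 × 5.6111 × 0.98 = 326.52 lb·in.
Chain: ratio = 47/73 = 0.64384; torque at shaft III = 326.52 × 0.64384 × 0.98 = 206.02 lb·in.
Gear mesh: ratio = 95/25 = 3.8; torque at the roll = 206.02 × 3.8 × 0.98 = 767.23 lb·in.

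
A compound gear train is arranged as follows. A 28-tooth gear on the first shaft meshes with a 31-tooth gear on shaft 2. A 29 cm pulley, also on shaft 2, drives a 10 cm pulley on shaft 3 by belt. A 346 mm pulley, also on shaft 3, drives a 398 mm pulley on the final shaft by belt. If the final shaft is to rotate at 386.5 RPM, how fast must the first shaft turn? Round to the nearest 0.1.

169.7 RPM

Overall ratio R = 1.1071 × 0.34483 × 1.1503 = 0.43915.
Required input speed = output speed × R = 386.5 × 0.43915 = 169.73 RPM.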